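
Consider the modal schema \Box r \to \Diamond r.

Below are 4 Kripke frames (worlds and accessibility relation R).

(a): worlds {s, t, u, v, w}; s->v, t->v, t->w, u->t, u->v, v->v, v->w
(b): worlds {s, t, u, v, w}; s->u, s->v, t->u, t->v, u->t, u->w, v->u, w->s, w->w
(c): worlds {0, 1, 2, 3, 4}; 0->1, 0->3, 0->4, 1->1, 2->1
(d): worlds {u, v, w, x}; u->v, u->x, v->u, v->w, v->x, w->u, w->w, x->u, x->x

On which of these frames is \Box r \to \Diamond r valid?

This is the axiom for seriality; its first-order frame correspondent is \forall x \exists y Rxy.
(a): fails — world w has no successor.
(b): ✓.
(c): fails — world 3 has no successor.
(d): ✓.

(b), (d)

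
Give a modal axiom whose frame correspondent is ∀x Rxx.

□s → s

A defining formula is □s → s (the T axiom).
Suppose □s→s is valid. At any x set V(s)={w : Rxw}. Then □s holds at x, so s holds at x, i.e. Rxx.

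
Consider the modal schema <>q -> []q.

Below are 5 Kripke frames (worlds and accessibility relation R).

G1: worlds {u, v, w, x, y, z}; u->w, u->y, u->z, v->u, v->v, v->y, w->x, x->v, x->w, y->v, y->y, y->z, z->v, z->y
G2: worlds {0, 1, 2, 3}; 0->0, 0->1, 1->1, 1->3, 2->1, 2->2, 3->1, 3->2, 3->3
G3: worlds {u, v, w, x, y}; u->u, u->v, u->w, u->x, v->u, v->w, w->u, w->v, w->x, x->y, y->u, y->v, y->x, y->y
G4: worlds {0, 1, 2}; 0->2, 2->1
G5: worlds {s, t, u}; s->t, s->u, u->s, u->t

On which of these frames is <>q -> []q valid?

This is the axiom for partial functionality; its first-order frame correspondent is forall x forall y forall z (Rxy & Rxz -> y = z).
G1: fails — u sees both w and y.
G2: fails — 0 sees both 0 and 1.
G3: fails — u sees both u and v.
G4: holds.
G5: fails — s sees both t and u.
Valid on: G4.

G4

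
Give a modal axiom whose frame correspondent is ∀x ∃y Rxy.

A defining formula is □s → ◇s (the D axiom).
Suppose □s→◇s is valid. At any x set V(s)=W. Then □s at x, so ◇s at x, so x has a successor.

□s → ◇s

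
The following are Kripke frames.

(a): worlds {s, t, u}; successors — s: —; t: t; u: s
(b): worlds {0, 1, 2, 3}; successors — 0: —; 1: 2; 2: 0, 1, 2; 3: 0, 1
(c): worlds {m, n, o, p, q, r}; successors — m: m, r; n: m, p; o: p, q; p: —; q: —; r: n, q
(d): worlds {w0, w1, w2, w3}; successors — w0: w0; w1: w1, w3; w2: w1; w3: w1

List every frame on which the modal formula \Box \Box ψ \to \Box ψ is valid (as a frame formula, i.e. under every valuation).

The schema corresponds to density: \forall x \forall y (Rxy \to \exists z (Rxz \wedge Rzy)).
(a): fails — Rus but no z with Ruz and Rzs.
(b): fails — R31 but no z with R3z and Rz1.
(c): fails — Rop but no z with Roz and Rzp.
(d): condition met.
Valid on: (d).

(d)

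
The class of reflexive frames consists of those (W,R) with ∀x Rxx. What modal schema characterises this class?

This is reflexivity; the standard corresponding axiom is T: □r → r.
Suppose □r→r is valid. At any x set V(r)={w : Rxw}. Then □r holds at x, so r holds at x, i.e. Rxx.

□r → r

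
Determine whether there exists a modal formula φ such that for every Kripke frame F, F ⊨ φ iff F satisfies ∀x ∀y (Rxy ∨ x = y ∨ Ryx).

No

Any modally definable frame class is closed under disjoint unions.
Take 4 disjoint single-world reflexive frames: each is trivially connected, but their disjoint union has 4 worlds with no edge between distinct components, so it is not connected.
So the class is not modally definable.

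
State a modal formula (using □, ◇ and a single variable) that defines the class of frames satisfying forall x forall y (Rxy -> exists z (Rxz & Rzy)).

The condition is density. The C4 schema □□s → □s defines it.
Suppose □□s→□s is valid. Take Rxy and set V(s)={w : xR²w}. Then □□s at x, so □s at x, so s at y, i.e. ∃z(Rxz∧Rzy).

□□s → □s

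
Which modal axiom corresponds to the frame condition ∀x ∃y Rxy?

The condition is seriality. The D schema □p → ◇p defines it.
Suppose □p→◇p is valid. At any x set V(p)=W. Then □p at x, so ◇p at x, so x has a successor.

□p → ◇p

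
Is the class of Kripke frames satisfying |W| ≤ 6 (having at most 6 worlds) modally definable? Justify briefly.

No

Modal frame validity is preserved under disjoint unions.
Any modal formula valid on each of 7 disjoint one-world frames is valid on their disjoint union (validity is preserved under disjoint unions). Each one-world frame has |W|=1≤6, but the union has |W|=7.
So no modal formula (or set of formulas) defines exactly the |W|≤6 frames.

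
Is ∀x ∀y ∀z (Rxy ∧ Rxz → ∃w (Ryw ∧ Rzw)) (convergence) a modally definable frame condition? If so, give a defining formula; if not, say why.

Yes — defined by ◇□q → □◇q

This is a Sahlqvist condition; the .2 axiom ◇□q → □◇q defines it.
Suppose ◇□q→□◇q is valid. Take Rxy, Rxz and set V(q)={w : Ryw}. Then □q at y so ◇□q at x, so □◇q at x, so ◇q at z, giving w with Rzw and Ryw.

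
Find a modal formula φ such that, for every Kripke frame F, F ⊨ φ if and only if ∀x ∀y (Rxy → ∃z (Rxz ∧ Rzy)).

The condition is density. The C4 schema □□s → □s defines it.
Suppose □□s→□s is valid. Take Rxy and set V(s)={w : xR²w}. Then □□s at x, so □s at x, so s at y, i.e. ∃z(Rxz∧Rzy).

□□s → □s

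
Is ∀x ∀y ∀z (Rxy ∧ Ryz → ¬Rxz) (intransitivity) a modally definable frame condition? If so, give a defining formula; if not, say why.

If a class were modally definable it would be closed under surjective bounded morphisms (Goldblatt–Thomason).
The 3-cycle (worlds s,t,u with s→t→u→s) is intransitive. Mapping every world to a single reflexive point • is a surjective bounded morphism; the reflexive point is not intransitive (R••∧R•• but R••).
So no modal formula (or set of formulas) defines exactly the intransitive frames.

Not definable by any modal formula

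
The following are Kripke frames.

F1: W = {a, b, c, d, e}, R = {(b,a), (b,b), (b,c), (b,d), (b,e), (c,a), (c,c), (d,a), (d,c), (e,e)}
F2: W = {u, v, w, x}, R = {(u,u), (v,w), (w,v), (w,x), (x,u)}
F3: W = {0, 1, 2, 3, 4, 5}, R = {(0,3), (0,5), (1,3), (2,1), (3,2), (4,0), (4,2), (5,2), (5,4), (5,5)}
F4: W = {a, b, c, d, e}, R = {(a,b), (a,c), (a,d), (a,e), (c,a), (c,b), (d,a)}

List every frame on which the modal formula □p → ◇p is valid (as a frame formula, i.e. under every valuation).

F2, F3

Frame correspondent (Sahlqvist): ∀x ∃y Rxy — i.e. seriality.
F1: fails — world a has no successor.
F2: ✓.
F3: ✓.
F4: fails — world b has no successor.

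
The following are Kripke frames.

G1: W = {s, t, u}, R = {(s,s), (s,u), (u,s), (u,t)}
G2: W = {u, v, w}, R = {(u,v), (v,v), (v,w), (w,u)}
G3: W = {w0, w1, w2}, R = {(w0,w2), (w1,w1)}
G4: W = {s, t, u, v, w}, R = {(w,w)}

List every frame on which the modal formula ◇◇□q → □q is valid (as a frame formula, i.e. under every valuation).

G3, G4

The schema corresponds to a generalized confluence (Geach) condition: ∀x ∀y ∀z ((xR²y ∧ xRz) → ∃w (yRw ∧ z = w)).
G1: fails — sR²t, sRs but no w with tRw and s=w.
G2: fails — uR²w, uRv but no t with wRt and v=t.
G3: condition met.
G4: condition met.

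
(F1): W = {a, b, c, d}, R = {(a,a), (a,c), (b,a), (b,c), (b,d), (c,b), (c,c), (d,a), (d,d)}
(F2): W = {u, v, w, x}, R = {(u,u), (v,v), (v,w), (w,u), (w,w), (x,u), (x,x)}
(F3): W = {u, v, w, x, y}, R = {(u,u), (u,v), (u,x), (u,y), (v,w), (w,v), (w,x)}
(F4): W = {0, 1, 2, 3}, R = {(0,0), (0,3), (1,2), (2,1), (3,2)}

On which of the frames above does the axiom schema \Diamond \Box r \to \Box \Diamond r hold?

(F2)

Frame correspondent (Sahlqvist): \forall x \forall y \forall z (Rxy \wedge Rxz \to \exists w (Ryw \wedge Rzw)) — i.e. convergence.
(F1): fails — Rbc and Rbd but c and d have no common successor.
(F2): ✓.
(F3): fails — Ruv and Ruu but v and u have no common successor.
(F4): fails — R00 and R03 but 0 and 3 have no common successor.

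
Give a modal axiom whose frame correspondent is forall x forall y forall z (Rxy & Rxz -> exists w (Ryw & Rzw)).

◇□r → □◇r

This is convergence; the standard corresponding axiom is .2: ◇□r → □◇r.
Suppose ◇□r→□◇r is valid. Take Rxy, Rxz and set V(r)={w : Ryw}. Then □r at y so ◇□r at x, so □◇r at x, so ◇r at z, giving w with Rzw and Ryw.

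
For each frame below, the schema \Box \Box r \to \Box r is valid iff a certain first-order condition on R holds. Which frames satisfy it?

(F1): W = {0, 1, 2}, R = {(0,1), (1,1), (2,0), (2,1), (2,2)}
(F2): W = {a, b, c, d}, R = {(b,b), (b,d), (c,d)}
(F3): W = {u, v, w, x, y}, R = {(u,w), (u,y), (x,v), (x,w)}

This is the axiom for density; its first-order frame correspondent is \forall x \forall y (Rxy \to \exists z (Rxz \wedge Rzy)).
(F1): holds.
(F2): fails — Rcd but no z with Rcz and Rzd.
(F3): fails — Ruy but no z with Ruz and Rzy.
Valid on: (F1).

(F1)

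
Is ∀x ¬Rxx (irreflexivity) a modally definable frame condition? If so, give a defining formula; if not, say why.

If a class were modally definable it would be closed under surjective bounded morphisms (Goldblatt–Thomason).
The 5-cycle (worlds s,t,u,v,w with s→t→u→v→w→s) is irreflexive, and the map sending every world to a single reflexive point • is a surjective bounded morphism (forth: every edge maps to (•,•); back: every world has a successor). So any modal formula valid on the 5-cycle is also valid on the reflexive point, which is not irreflexive.
Hence irreflexivity is not modally definable.

Not definable by any modal formula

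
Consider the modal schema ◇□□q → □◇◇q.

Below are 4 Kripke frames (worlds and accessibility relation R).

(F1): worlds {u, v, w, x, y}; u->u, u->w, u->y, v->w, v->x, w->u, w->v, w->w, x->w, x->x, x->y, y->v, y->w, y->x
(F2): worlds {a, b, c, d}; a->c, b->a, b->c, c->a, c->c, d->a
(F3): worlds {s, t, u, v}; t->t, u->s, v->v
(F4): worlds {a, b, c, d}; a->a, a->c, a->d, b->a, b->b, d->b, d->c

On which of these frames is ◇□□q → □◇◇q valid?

This is the axiom for a generalized confluence (Geach) condition; its first-order frame correspondent is ∀x ∀y ∀z ((xRy ∧ xRz) → ∃w (yR²w ∧ zR²w)).
(F1): ✓.
(F2): ✓.
(F3): fails — uRs, uRs but no w with sR²w and sR²w.
(F4): fails — aRa, aRc but no w with aR²w and cR²w.
Valid on: (F1), (F2).

(F1), (F2)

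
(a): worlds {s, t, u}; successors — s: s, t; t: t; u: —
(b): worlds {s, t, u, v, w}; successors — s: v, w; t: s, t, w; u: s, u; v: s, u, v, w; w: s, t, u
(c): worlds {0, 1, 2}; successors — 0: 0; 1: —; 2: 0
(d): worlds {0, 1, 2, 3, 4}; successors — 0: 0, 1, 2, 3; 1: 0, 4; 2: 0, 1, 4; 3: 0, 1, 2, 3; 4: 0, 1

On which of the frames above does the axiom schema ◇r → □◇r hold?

Frame correspondent (Sahlqvist): ∀x ∀y ∀z (Rxy ∧ Rxz → Ryz) — i.e. the Euclidean property.
(a): fails — Rst and Rss but not Rts.
(b): fails — Rsw and Rsv but not Rwv.
(c): holds.
(d): fails — R02 and R02 but not R22.

(c)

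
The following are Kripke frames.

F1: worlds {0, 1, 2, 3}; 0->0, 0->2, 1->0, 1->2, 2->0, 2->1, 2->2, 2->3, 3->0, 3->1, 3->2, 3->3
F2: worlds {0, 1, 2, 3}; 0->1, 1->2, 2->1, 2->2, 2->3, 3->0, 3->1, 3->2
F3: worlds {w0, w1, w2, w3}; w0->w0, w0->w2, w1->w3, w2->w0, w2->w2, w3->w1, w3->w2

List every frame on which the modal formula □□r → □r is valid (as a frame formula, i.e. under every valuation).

F1

This is the axiom for density; its first-order frame correspondent is ∀x ∀y (Rxy → ∃z (Rxz ∧ Rzy)).
F1: satisfies the condition.
F2: fails — R01 but no z with R0z and Rz1.
F3: fails — Rw3w1 but no z with Rw3z and Rzw1.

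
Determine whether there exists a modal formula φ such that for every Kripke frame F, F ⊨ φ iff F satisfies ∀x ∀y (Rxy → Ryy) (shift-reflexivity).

Yes: it is shift-reflexivity, defined by the T□ schema □(□r → r).

Yes — defined by □(□r → r)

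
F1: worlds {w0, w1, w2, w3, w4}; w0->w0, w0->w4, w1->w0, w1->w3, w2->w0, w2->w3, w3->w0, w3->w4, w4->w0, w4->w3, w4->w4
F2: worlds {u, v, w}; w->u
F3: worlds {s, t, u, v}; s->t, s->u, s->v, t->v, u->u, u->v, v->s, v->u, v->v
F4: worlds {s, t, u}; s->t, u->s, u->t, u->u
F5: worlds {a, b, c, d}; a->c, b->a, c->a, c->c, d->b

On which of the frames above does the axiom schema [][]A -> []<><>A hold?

F1, F3

This is the axiom for a generalized confluence (Geach) condition; its first-order frame correspondent is forall x forall z (xRz -> exists w (x R^2 w & z R^2 w)).
F1: condition met.
F2: fails — wRu but no t with wR²t and uR²t.
F3: condition met.
F4: fails — sRt but no w with sR²w and tR²w.
F5: fails — dRb but no w with dR²w and bR²w.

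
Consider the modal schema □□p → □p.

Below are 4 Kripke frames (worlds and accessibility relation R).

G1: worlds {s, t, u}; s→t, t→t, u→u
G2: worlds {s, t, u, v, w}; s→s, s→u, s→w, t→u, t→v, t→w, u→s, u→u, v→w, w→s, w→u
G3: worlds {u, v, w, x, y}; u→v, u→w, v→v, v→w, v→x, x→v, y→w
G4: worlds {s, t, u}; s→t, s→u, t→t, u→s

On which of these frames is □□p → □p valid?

The schema corresponds to density: ∀x ∀y (Rxy → ∃z (Rxz ∧ Rzy)).
G1: satisfies the condition.
G2: fails — Rtv but no z with Rtz and Rzv.
G3: fails — Ryw but no z with Ryz and Rzw.
G4: fails — Rsu but no z with Rsz and Rzu.

G1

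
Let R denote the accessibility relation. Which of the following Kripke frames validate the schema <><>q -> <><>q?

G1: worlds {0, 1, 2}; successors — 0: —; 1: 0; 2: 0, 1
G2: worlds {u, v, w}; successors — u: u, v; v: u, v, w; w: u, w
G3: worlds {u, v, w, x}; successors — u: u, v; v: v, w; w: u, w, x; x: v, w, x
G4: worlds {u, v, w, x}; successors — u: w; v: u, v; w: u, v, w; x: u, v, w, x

This is the axiom for a generalized confluence (Geach) condition; its first-order frame correspondent is forall x forall y (x R^2 y -> exists w (y = w & x R^2 w)).
G1: holds.
G2: holds.
G3: holds.
G4: holds.

G1, G2, G3, G4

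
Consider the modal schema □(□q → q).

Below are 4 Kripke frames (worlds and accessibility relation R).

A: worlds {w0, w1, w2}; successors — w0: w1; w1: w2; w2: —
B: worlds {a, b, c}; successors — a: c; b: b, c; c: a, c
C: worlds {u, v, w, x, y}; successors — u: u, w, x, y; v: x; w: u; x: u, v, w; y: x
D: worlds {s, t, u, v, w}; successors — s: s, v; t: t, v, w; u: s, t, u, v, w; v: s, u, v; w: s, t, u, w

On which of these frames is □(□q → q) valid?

D

Frame correspondent (Sahlqvist): ∀x ∀y (Rxy → Ryy) — i.e. shift-reflexivity.
A: fails — Rw1w2 but not Rw2w2.
B: fails — Rca but not Raa.
C: fails — Rxw but not Rww.
D: condition met.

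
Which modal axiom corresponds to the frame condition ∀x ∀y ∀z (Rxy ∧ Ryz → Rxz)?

□s → □□s

The condition is transitivity. The 4 schema □s → □□s defines it.
Suppose □s→□□s is valid. Take Rxy, Ryz and set V(s)={w : Rxw}. Then □s at x, so □□s at x, so □s at y, so s at z, i.e. Rxz.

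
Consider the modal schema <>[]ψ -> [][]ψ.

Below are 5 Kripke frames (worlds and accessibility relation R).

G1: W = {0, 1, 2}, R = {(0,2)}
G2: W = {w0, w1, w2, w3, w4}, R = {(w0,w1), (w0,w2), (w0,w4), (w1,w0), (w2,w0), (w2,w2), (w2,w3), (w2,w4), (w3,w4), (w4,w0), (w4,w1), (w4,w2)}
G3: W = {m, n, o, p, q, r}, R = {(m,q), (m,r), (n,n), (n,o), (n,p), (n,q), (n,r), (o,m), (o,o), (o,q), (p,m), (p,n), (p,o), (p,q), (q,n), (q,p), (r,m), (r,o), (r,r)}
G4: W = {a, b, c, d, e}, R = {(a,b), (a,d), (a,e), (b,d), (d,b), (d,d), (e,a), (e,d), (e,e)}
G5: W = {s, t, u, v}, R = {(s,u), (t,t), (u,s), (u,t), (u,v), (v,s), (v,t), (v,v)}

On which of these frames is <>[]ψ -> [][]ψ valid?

G1

The schema corresponds to a generalized confluence (Geach) condition: forall x forall y forall z ((xRy & x R^2 z) -> exists w (yRw & z = w)).
G1: ✓.
G2: fails — w0Rw1, w0R²w1 but no w with w1Rw and w1=w.
G3: fails — mRq, mR²m but no w with qRw and m=w.
G4: fails — aRb, aR²a but no w with bRw and a=w.
G5: fails — uRs, uR²s but no w with sRw and s=w.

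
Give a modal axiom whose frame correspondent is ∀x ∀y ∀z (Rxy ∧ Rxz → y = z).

A defining formula is ◇ψ → □ψ (the CD axiom).

◇ψ → □ψ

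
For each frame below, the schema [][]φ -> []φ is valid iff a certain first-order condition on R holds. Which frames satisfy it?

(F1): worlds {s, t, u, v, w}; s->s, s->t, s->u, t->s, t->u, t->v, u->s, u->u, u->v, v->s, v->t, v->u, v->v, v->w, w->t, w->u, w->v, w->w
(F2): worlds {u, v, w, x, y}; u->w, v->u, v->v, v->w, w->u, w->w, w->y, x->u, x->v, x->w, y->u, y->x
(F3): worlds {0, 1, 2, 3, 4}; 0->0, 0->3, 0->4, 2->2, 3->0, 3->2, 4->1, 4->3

Frame correspondent (Sahlqvist): forall x forall y (Rxy -> exists z (Rxz & Rzy)) — i.e. density.
(F1): holds.
(F2): fails — Ryx but no z with Ryz and Rzx.
(F3): fails — R43 but no z with R4z and Rz3.

(F1)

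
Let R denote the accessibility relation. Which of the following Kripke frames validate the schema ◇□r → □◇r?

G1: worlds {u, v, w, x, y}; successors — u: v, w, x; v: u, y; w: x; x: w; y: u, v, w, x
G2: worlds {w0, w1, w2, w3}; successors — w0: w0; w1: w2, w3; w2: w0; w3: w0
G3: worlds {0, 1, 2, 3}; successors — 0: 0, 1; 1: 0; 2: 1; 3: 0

This is the axiom for convergence; its first-order frame correspondent is ∀x ∀y ∀z (Rxy ∧ Rxz → ∃w (Ryw ∧ Rzw)).
G1: fails — Ruv and Ruw but v and w have no common successor.
G2: holds.
G3: holds.
Valid on: G2, G3.

G2, G3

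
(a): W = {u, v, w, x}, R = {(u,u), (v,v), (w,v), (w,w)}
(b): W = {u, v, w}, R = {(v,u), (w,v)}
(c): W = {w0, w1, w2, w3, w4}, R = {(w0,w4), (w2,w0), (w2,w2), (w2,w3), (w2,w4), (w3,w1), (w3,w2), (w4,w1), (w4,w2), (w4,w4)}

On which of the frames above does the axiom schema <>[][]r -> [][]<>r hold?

The schema corresponds to a generalized confluence (Geach) condition: forall x forall y forall z ((xRy & x R^2 z) -> exists w (y R^2 w & zRw)).
(a): holds.
(b): fails — wRv, wR²u but no t with vR²t and uRt.
(c): fails — w0Rw4, w0R²w1 but no w with w4R²w and w1Rw.

(a)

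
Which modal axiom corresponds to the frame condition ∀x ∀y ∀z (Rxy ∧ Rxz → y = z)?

A defining formula is ◇q → □q (the CD axiom).
Suppose ◇q→□q is valid. Take Rxy, Rxz and set V(q)={y}. Then ◇q at x, so □q at x, so q at z, i.e. z=y.

◇q → □q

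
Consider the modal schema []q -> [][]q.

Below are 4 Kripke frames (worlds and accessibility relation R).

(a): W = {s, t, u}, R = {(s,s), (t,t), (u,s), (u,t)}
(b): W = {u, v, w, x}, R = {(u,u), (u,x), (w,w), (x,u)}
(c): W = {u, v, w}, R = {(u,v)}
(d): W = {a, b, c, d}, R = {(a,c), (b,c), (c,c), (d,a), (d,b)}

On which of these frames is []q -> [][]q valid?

(a), (c)

Frame correspondent (Sahlqvist): forall x forall y forall z (Rxy & Ryz -> Rxz) — i.e. transitivity.
(a): holds.
(b): fails — Rxu and Rux but not Rxx.
(c): holds.
(d): fails — Rdb and Rbc but not Rdc.
Valid on: (a), (c).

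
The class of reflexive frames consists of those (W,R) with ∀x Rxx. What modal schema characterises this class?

This is reflexivity; the standard corresponding axiom is T: □s → s.
Suppose □s→s is valid. At any x set V(s)={w : Rxw}. Then □s holds at x, so s holds at x, i.e. Rxx.

□s → s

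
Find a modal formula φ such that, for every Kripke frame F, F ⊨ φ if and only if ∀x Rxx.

□q → q

The condition is reflexivity. The T schema □q → q defines it.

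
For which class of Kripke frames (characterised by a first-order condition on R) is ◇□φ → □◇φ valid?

convergence

Suppose ◇□φ→□◇φ is valid. Take Rxy, Rxz and set V(φ)={w : Ryw}. Then □φ at y so ◇□φ at x, so □◇φ at x, so ◇φ at z, giving w with Rzw and Ryw.
Conversely, any frame satisfying ∀x ∀y ∀z (Rxy ∧ Rxz → ∃w (Ryw ∧ Rzw)) validates the schema.
Frame condition: ∀x ∀y ∀z (Rxy ∧ Rxz → ∃w (Ryw ∧ Rzw)).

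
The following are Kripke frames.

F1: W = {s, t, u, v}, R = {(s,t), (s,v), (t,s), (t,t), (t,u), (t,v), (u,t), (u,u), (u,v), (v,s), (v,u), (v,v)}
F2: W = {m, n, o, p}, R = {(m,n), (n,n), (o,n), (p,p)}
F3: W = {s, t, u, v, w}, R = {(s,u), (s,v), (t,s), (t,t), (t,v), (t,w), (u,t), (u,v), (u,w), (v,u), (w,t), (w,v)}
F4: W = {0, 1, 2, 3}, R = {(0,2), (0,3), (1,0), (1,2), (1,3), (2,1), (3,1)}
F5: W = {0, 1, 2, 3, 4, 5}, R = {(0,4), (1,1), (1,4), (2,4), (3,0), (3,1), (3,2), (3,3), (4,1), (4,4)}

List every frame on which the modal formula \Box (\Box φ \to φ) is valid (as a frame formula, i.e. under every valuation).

Frame correspondent (Sahlqvist): \forall x \forall y (Rxy \to Ryy) — i.e. shift-reflexivity.
F1: fails — Rts but not Rss.
F2: condition met.
F3: fails — Ruv but not Rvv.
F4: fails — R10 but not R00.
F5: fails — R32 but not R22.
Valid on: F2.

F2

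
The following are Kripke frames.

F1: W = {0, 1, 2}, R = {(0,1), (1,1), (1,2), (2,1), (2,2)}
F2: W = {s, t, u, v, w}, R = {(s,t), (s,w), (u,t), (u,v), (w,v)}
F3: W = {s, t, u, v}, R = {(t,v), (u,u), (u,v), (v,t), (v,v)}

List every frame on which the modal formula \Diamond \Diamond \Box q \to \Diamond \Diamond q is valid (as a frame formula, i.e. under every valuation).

F1, F3

The schema corresponds to a generalized confluence (Geach) condition: \forall x \forall y (x R^2 y \to \exists w (yRw \wedge x R^2 w)).
F1: holds.
F2: fails — sR²v but no w* with vRw* and sR²w*.
F3: holds.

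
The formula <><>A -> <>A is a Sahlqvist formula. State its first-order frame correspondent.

Equivalently (dual form): □A → □□A.
Suppose □A→□□A is valid. Take Rxy, Ryz and set V(A)={w : Rxw}. Then □A at x, so □□A at x, so □A at y, so A at z, i.e. Rxz.
The converse is a direct semantic check.
So the correspondent is transitivity.

Transitivity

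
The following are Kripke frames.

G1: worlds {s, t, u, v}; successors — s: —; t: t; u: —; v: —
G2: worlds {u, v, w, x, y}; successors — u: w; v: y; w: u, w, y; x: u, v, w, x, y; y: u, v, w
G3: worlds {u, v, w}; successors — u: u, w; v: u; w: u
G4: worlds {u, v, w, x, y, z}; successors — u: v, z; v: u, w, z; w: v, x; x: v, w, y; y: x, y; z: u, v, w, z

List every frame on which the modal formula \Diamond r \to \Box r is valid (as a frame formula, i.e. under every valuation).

Frame correspondent (Sahlqvist): \forall x \forall y \forall z (Rxy \wedge Rxz \to y = z) — i.e. partial functionality.
G1: ✓.
G2: fails — w sees both u and w.
G3: fails — u sees both u and w.
G4: fails — u sees both v and z.

G1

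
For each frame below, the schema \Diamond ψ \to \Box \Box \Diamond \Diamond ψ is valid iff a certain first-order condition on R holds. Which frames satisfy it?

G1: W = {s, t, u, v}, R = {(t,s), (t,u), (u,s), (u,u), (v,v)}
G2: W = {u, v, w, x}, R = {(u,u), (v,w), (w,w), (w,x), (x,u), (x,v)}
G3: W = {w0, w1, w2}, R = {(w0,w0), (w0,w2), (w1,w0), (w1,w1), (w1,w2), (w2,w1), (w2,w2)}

G3

The schema corresponds to a generalized confluence (Geach) condition: \forall x \forall y \forall z ((xRy \wedge x R^2 z) \to \exists w (y = w \wedge z R^2 w)).
G1: fails — tRs, tR²s but no w with s=w and sR²w.
G2: fails — wRw, wR²u but no t with w=t and uR²t.
G3: holds.
Valid on: G3.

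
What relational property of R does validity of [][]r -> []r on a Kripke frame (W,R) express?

density: forall x forall y (Rxy -> exists z (Rxz & Rzy))

Suppose □□r→□r is valid. Take Rxy and set V(r)={w : xR²w}. Then □□r at x, so □r at x, so r at y, i.e. ∃z(Rxz∧Rzy).
The converse is a direct semantic check.
So the correspondent is density.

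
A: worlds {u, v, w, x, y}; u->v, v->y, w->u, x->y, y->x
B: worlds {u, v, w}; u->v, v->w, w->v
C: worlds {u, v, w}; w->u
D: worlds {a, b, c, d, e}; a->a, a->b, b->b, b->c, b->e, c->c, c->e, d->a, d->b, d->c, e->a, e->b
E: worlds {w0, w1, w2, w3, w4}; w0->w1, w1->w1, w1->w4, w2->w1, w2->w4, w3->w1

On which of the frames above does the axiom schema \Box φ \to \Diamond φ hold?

This is the axiom for seriality; its first-order frame correspondent is \forall x \exists y Rxy.
A: condition met.
B: condition met.
C: fails — world u has no successor.
D: condition met.
E: fails — world w4 has no successor.

A, B, D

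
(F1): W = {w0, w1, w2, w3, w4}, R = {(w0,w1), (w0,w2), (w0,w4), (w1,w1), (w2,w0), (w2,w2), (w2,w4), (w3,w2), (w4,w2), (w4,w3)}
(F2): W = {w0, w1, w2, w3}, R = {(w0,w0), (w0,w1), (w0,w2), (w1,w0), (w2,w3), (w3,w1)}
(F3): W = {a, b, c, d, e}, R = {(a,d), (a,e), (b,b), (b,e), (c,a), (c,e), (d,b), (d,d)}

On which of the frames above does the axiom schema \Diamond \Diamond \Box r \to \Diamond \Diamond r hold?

Frame correspondent (Sahlqvist): \forall x \forall y (x R^2 y \to \exists w (yRw \wedge x R^2 w)) — i.e. a generalized confluence (Geach) condition.
(F1): condition met.
(F2): fails — w1R²w2 but no w with w2Rw and w1R²w.
(F3): fails — bR²e but no w with eRw and bR²w.
Valid on: (F1).

(F1)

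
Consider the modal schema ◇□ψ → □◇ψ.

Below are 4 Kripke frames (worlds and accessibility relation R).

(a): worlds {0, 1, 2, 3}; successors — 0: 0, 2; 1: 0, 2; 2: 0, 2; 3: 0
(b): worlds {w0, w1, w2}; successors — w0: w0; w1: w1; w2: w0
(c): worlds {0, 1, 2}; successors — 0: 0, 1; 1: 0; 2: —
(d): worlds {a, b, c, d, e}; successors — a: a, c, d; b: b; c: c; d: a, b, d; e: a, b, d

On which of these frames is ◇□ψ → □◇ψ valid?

Frame correspondent (Sahlqvist): ∀x ∀y ∀z (Rxy ∧ Rxz → ∃w (Ryw ∧ Rzw)) — i.e. convergence.
(a): holds.
(b): holds.
(c): holds.
(d): fails — Rac and Rad but c and d have no common successor.

(a), (b), (c)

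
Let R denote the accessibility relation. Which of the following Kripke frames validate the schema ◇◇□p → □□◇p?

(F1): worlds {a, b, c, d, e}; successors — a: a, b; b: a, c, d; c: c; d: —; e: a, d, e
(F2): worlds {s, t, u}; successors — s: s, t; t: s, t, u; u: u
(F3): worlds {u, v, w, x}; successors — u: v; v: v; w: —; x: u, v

The schema corresponds to a generalized confluence (Geach) condition: ∀x ∀y ∀z ((xR²y ∧ xR²z) → ∃w (yRw ∧ zRw)).
(F1): fails — aR²a, aR²c but no w with aRw and cRw.
(F2): fails — sR²s, sR²u but no w with sRw and uRw.
(F3): condition met.
Valid on: (F3).

(F3)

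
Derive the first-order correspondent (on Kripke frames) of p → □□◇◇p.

This is a Sahlqvist (Geach-type) schema ◇^0□^0p → □^2◇^2p.
Minimal-valuation argument: fix x; take any y with xR^0y and any z with xR^2z. Set V(p) to the set of worlds R-reachable from y in exactly 0 steps. Then □^0p holds at y, so the antecedent holds at x; validity forces ◇^2p at z, giving a w with zR^2w and yR^0w.
First-order correspondent: ∀x ∀z (xR²z → ∃w (x = w ∧ zR²w)).

∀x ∀z (xR²z → ∃w (x = w ∧ zR²w))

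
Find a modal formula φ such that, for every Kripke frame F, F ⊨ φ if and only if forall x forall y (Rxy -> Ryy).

□(□r → r)

This is shift-reflexivity; the standard corresponding axiom is T□: □(□r → r).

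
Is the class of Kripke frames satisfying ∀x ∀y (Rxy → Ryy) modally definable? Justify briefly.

Yes — defined by □(□p → p)

This is a Sahlqvist condition; the T□ axiom □(□p → p) defines it.
Suppose □(□p→p) is valid. Take Rxy and set V(p)={w : Ryw}. Then at y, □p holds; since □(□p→p) at x, □p→p at y, so p at y, i.e. Ryy.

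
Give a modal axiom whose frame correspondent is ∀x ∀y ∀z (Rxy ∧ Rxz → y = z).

◇q → □q

The condition is partial functionality. The CD schema ◇q → □q defines it.
Suppose ◇q→□q is valid. Take Rxy, Rxz and set V(q)={y}. Then ◇q at x, so □q at x, so q at z, i.e. z=y.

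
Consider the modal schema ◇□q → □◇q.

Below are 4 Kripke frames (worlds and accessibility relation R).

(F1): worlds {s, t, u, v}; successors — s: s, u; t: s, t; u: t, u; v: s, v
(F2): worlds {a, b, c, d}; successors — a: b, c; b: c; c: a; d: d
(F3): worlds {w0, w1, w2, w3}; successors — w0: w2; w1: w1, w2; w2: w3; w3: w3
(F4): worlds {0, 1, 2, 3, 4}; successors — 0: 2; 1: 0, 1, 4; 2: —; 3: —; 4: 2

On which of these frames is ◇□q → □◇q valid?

The schema corresponds to convergence: ∀x ∀y ∀z (Rxy ∧ Rxz → ∃w (Ryw ∧ Rzw)).
(F1): holds.
(F2): fails — Rab and Rac but b and c have no common successor.
(F3): fails — Rw1w2 and Rw1w1 but w2 and w1 have no common successor.
(F4): fails — R02 and R02 but 2 and 2 have no common successor.
Valid on: (F1).

(F1)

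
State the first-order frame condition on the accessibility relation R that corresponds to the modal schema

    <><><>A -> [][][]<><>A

forall x forall y forall z ((x R^3 y & x R^3 z) -> exists w (y = w & z R^2 w))

This is a Sahlqvist (Geach-type) schema ◇^3□^0A → □^3◇^2A.
Minimal-valuation argument: fix x; take any y with xR^3y and any z with xR^3z. Set V(A) to the set of worlds R-reachable from y in exactly 0 steps. Then □^0A holds at y, so the antecedent holds at x; validity forces ◇^2A at z, giving a w with zR^2w and yR^0w.
First-order correspondent: forall x forall y forall z ((x R^3 y & x R^3 z) -> exists w (y = w & z R^2 w)).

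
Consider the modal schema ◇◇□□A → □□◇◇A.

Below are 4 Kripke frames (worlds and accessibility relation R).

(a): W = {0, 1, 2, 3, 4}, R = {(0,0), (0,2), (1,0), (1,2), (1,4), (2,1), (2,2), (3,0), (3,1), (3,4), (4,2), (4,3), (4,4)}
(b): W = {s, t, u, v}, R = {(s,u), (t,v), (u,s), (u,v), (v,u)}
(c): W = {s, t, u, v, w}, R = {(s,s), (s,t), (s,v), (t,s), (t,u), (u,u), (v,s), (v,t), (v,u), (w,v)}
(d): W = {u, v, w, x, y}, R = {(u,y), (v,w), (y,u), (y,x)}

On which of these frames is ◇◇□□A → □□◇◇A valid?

(a), (b), (c)

This is the axiom for a generalized confluence (Geach) condition; its first-order frame correspondent is ∀x ∀y ∀z ((xR²y ∧ xR²z) → ∃w (yR²w ∧ zR²w)).
(a): ✓.
(b): ✓.
(c): ✓.
(d): fails — uR²u, uR²x but no t with uR²t and xR²t.
Valid on: (a), (b), (c).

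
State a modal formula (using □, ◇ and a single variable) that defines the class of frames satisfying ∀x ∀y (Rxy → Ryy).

□(□s → s)

The condition is shift-reflexivity. The T□ schema □(□s → s) defines it.
Suppose □(□s→s) is valid. Take Rxy and set V(s)={w : Ryw}. Then at y, □s holds; since □(□s→s) at x, □s→s at y, so s at y, i.e. Ryy.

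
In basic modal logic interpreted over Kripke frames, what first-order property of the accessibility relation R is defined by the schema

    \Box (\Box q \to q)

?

shift-reflexivity

Suppose □(□q→q) is valid. Take Rxy and set V(q)={w : Ryw}. Then at y, □q holds; since □(□q→q) at x, □q→q at y, so q at y, i.e. Ryy.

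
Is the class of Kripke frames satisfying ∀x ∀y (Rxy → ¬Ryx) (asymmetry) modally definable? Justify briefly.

Modal frame validity is preserved under surjective bounded morphisms.
The 5-cycle (worlds s,t,u,v,w with s→t→u→v→w→s) is asymmetric. Mapping every world to a single reflexive point • is a surjective bounded morphism, and the reflexive point is not asymmetric (R•• but asymmetry requires ¬R••).
So no modal formula (or set of formulas) defines exactly the asymmetric frames.

Not definable by any modal formula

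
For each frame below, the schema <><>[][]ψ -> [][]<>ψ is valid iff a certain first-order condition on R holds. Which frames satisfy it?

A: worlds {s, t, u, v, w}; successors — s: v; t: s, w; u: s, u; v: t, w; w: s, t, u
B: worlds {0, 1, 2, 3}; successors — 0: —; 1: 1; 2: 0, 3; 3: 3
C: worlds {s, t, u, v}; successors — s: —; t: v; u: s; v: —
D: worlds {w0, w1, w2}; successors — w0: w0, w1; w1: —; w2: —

This is the axiom for a generalized confluence (Geach) condition; its first-order frame correspondent is forall x forall y forall z ((x R^2 y & x R^2 z) -> exists w (y R^2 w & zRw)).
A: fails — tR²s, tR²s but no w* with sR²w* and sRw*.
B: satisfies the condition.
C: satisfies the condition.
D: fails — w0R²w0, w0R²w1 but no w with w0R²w and w1Rw.
Valid on: B, C.

B, C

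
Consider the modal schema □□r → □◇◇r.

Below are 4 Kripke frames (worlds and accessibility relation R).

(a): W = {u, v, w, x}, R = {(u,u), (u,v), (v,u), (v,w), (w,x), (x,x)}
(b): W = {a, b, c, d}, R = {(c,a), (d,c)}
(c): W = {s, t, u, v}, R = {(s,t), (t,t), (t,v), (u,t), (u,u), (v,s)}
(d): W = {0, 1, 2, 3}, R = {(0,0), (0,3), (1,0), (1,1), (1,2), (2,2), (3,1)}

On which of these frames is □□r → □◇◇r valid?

Frame correspondent (Sahlqvist): ∀x ∀z (xRz → ∃w (xR²w ∧ zR²w)) — i.e. a generalized confluence (Geach) condition.
(a): holds.
(b): fails — cRa but no w with cR²w and aR²w.
(c): holds.
(d): holds.
Valid on: (a), (c), (d).

(a), (c), (d)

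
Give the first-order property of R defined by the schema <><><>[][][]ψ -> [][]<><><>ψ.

forall x forall y forall z ((x R^3 y & x R^2 z) -> exists w (y R^3 w & z R^3 w))

This is a Sahlqvist (Geach-type) schema ◇^3□^3ψ → □^2◇^3ψ.
Minimal-valuation argument: fix x; take any y with xR^3y and any z with xR^2z. Set V(ψ) to the set of worlds R-reachable from y in exactly 3 steps. Then □^3ψ holds at y, so the antecedent holds at x; validity forces ◇^3ψ at z, giving a w with zR^3w and yR^3w.
First-order correspondent: forall x forall y forall z ((x R^3 y & x R^2 z) -> exists w (y R^3 w & z R^3 w)).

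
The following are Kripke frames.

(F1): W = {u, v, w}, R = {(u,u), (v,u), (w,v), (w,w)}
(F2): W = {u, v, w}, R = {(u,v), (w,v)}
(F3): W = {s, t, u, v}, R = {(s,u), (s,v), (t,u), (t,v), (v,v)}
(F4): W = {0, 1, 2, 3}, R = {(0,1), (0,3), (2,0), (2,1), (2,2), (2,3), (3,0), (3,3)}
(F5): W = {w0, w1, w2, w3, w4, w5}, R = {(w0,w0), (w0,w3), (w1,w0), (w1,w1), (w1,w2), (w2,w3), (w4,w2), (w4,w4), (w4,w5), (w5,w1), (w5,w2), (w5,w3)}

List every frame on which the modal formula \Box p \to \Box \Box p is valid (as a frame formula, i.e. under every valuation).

(F2), (F3)

This is the axiom for transitivity; its first-order frame correspondent is \forall x \forall y \forall z (Rxy \wedge Ryz \to Rxz).
(F1): fails — Rwv and Rvu but not Rwu.
(F2): satisfies the condition.
(F3): satisfies the condition.
(F4): fails — R03 and R30 but not R00.
(F5): fails — Rw1w0 and Rw0w3 but not Rw1w3.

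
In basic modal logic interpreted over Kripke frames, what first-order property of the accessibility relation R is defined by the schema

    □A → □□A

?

This is the 4 axiom.
Its frame correspondent is transitivity — ∀x ∀y ∀z (Rxy ∧ Ryz → Rxz).

Transitivity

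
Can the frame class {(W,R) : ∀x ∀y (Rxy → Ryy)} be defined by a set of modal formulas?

This is a Sahlqvist condition; the T□ axiom □(□r → r) defines it.

Yes, by □(□r → r)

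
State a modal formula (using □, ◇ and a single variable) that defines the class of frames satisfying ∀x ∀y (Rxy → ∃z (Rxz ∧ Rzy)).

□□p → □p

The condition is density. The C4 schema □□p → □p defines it.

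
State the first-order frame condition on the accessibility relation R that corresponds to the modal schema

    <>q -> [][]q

forall x forall y forall z ((xRy & x R^2 z) -> exists w (y = w & z = w))

This is a Sahlqvist (Geach-type) schema ◇^1□^0q → □^2◇^0q.
Minimal-valuation argument: fix x; take any y with xR^1y and any z with xR^2z. Set V(q) to the set of worlds R-reachable from y in exactly 0 steps. Then □^0q holds at y, so the antecedent holds at x; validity forces ◇^0q at z, giving a w with zR^0w and yR^0w.
First-order correspondent: forall x forall y forall z ((xRy & x R^2 z) -> exists w (y = w & z = w)).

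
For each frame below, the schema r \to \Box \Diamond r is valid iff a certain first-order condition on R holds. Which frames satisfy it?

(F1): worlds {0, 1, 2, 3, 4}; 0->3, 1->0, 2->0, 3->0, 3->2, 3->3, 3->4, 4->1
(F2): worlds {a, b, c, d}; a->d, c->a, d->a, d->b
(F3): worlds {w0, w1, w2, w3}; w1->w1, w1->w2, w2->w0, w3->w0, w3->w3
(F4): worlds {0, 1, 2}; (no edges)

(F4)

The schema corresponds to symmetry: \forall x \forall y (Rxy \to Ryx).
(F1): fails — R10 but not R01.
(F2): fails — Rdb but not Rbd.
(F3): fails — Rw1w2 but not Rw2w1.
(F4): satisfies the condition.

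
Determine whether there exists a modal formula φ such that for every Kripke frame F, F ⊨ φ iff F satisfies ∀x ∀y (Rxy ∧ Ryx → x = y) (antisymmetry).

Any modally definable frame class is closed under surjective bounded morphisms.
The 6-cycle (worlds w0,w1,w2,w3,w4,w5 with w0→w1→w2→w3→w4→w5→w0) is antisymmetric. Sending even-indexed worlds to • and odd-indexed worlds to ∘ is a surjective bounded morphism onto the two-world frame with •↔∘, which is not antisymmetric.
So no modal formula (or set of formulas) defines exactly the antisymmetric frames.

Not modally definable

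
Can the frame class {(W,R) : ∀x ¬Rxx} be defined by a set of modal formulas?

Modal frame validity is preserved under surjective bounded morphisms.
The 2-cycle (worlds s,t with s→t→s) is irreflexive, and the map sending every world to a single reflexive point • is a surjective bounded morphism (forth: every edge maps to (•,•); back: every world has a successor). So any modal formula valid on the 2-cycle is also valid on the reflexive point, which is not irreflexive.
Hence irreflexivity is not modally definable.

No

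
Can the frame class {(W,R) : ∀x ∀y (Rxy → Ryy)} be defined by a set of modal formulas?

The condition is shift-reflexivity. A defining modal formula is □(□r → r).
Suppose □(□r→r) is valid. Take Rxy and set V(r)={w : Ryw}. Then at y, □r holds; since □(□r→r) at x, □r→r at y, so r at y, i.e. Ryy.

Yes — defined by □(□r → r)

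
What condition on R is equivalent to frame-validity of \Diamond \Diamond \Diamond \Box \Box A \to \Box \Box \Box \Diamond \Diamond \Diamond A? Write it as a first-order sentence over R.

\forall x \forall y \forall z ((x R^3 y \wedge x R^3 z) \to \exists w (y R^2 w \wedge z R^3 w))

This is a Sahlqvist (Geach-type) schema ◇^3□^2A → □^3◇^3A.
First-order correspondent: \forall x \forall y \forall z ((x R^3 y \wedge x R^3 z) \to \exists w (y R^2 w \wedge z R^3 w)).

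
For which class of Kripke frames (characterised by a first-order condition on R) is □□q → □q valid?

This schema is the C4 axiom.
Its frame correspondent is density — ∀x ∀y (Rxy → ∃z (Rxz ∧ Rzy)).

density: ∀x ∀y (Rxy → ∃z (Rxz ∧ Rzy))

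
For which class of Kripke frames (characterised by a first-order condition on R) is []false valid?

emptiness of R

□⊥ is valid iff no world has any successor (otherwise □⊥ fails at any world with one).
Conversely, any frame satisfying forall x forall y ~Rxy validates the schema.
Frame condition: forall x forall y ~Rxy.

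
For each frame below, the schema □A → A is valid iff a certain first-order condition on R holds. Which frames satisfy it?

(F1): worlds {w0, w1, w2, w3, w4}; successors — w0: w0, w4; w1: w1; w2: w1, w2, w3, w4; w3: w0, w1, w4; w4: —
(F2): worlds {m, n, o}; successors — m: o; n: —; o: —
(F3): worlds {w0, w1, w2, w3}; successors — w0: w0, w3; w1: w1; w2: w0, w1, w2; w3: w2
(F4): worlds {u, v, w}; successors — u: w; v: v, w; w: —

This is the axiom for reflexivity; its first-order frame correspondent is ∀x Rxx.
(F1): fails — world w3 does not see itself.
(F2): fails — world m does not see itself.
(F3): fails — world w3 does not see itself.
(F4): fails — world u does not see itself.

none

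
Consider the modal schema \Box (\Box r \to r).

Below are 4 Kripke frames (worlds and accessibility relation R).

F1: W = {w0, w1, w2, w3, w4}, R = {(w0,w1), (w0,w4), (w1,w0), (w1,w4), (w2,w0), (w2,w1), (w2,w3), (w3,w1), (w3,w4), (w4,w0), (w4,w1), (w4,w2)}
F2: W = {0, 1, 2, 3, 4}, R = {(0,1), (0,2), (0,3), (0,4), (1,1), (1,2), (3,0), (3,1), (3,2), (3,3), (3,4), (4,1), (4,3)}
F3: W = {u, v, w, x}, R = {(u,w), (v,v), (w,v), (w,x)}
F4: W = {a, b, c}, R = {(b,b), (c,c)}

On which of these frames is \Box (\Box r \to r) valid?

The schema corresponds to shift-reflexivity: \forall x \forall y (Rxy \to Ryy).
F1: fails — Rw1w0 but not Rw0w0.
F2: fails — R34 but not R44.
F3: fails — Ruw but not Rww.
F4: holds.
Valid on: F4.

F4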